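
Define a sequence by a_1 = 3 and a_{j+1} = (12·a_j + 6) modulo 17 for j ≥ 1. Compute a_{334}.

12

Listing terms: a_1 = 3, a_2 = 8, a_3 = 0, a_4 = 6, a_5 = 10, a_6 = 7, a_7 = 5, a_8 = 15, a_9 = 16, a_{10} = 11, a_{11} = 2, a_{12} = 13, a_{13} = 9, a_{14} = 12, a_{15} = 14, a_{16} = 4, a_{17} = 3.
Since a_{17} = a_1 = 3, the sequence is periodic with period 16.
So a_{334} = a_{1 + ((334-1) mod 16)} = a_{14} = 12.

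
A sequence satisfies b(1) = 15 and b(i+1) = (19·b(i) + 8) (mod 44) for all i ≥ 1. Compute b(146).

33

Listing terms: b(1) = 15; b(2) = 29; b(3) = 31; b(4) = 25; b(5) = 43; b(6) = 33; b(7) = 19; b(8) = 17; b(9) = 23; b(10) = 5; b(11) = 15.
Since b(11) = b(1) = 15, the sequence is periodic with period 10.
So b(146) = b(1 + ((146-1) mod 10)) = b(6) = 33.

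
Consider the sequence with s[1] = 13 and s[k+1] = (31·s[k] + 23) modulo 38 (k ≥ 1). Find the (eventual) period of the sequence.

6

We have s[1] = 13, s[2] = 8, s[3] = 5, s[4] = 26, s[5] = 31, s[6] = 34, s[7] = 13.
The sequence repeats with period 6.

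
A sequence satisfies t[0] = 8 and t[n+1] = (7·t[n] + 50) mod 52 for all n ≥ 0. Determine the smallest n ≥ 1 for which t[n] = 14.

t[0] = 8,  t[1] = 2,  t[2] = 12,  t[3] = 30,  t[4] = 0,  t[5] = 50,  t[6] = 36,  t[7] = 42,  t[8] = 32,  t[9] = 14,  t[10] = 44,  t[11] = 46,  t[12] = 8.
Since t[12] = t[0] = 8, the sequence is periodic with period 12.
The value 14 first appears (with n ≥ 1) at t[9].

9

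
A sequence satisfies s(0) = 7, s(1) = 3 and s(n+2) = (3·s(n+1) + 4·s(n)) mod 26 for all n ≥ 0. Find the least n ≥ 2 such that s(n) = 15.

Computing terms: s(0) = 7,  s(1) = 3,  s(2) = 11,  s(3) = 19,  s(4) = 23,  s(5) = 15,  s(6) = 7,  s(7) = 3.
The sequence repeats with period 6.
The value 15 first appears (with n ≥ 2) at s(5).

5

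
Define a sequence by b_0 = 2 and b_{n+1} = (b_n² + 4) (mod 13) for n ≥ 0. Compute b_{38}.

3

Computing terms: b_0 = 2, b_1 = 8, b_2 = 3, b_3 = 0, b_4 = 4, b_5 = 7, b_6 = 1, b_7 = 5, b_8 = 3.
Since b_8 = b_2 = 3, the sequence is eventually periodic: after a pre-period of length 2 it cycles with period 6.
For n ≥ 2, b_n depends only on (n - 2) mod 6. (38 - 2) mod 6 = 0, so b_{38} = b_2 = 3.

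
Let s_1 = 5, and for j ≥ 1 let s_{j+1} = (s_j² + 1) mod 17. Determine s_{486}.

2

We have s_1 = 5,  s_2 = 9,  s_3 = 14,  s_4 = 10,  s_5 = 16,  s_6 = 2,  s_7 = 5.
The sequence repeats with period 6.
So s_{486} = s_{1 + ((486-1) mod 6)} = s_6 = 2.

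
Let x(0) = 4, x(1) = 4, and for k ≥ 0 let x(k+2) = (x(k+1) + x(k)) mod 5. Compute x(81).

4

x(0) = 4, x(1) = 4, x(2) = 3, x(3) = 2, x(4) = 0, x(5) = 2, x(6) = 2, x(7) = 4, x(8) = 1, x(9) = 0, x(10) = 1, x(11) = 1, x(12) = 2, x(13) = 3, x(14) = 0, x(15) = 3, x(16) = 3, x(17) = 1, x(18) = 4, x(19) = 0, x(20) = 4, x(21) = 4.
The sequence repeats with period 20.
(81 - 0) mod 20 = 1, so x(81) = x(1) = 4.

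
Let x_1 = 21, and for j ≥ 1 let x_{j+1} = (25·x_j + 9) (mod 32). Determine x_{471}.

19

We have x_1 = 21,  x_2 = 22,  x_3 = 15,  x_4 = 0,  x_5 = 9,  x_6 = 10,  x_7 = 3,  x_8 = 20,  x_9 = 29,  x_{10} = 30,  x_{11} = 23,  x_{12} = 8,  x_{13} = 17,  x_{14} = 18,  x_{15} = 11,  x_{16} = 28,  x_{17} = 5,  x_{18} = 6,  x_{19} = 31,  x_{20} = 16,  x_{21} = 25,  x_{22} = 26,  x_{23} = 19,  x_{24} = 4,  x_{25} = 13,  x_{26} = 14,  x_{27} = 7,  x_{28} = 24,  x_{29} = 1,  x_{30} = 2,  x_{31} = 27,  x_{32} = 12,  x_{33} = 21.
Since x_{33} = x_1 = 21, the sequence is periodic with period 32.
So x_{471} = x_{1 + ((471-1) mod 32)} = x_{23} = 19.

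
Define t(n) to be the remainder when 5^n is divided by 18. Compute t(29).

11

We have t(1) = 5; t(2) = 7; t(3) = 17; t(4) = 13; t(5) = 11; t(6) = 1; t(7) = 5.
The sequence repeats with period 6.
(29 - 1) mod 6 = 4, so t(29) = t(5) = 11.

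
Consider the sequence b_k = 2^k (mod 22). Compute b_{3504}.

16

Listing terms: b_1 = 2, b_2 = 4, b_3 = 8, b_4 = 16, b_5 = 10, b_6 = 20, b_7 = 18, b_8 = 14, b_9 = 6, b_{10} = 12, b_{11} = 2.
Since b_{11} = b_1 = 2, the sequence is periodic with period 10.
So b_{3504} = b_{1 + ((3504-1) mod 10)} = b_4 = 16.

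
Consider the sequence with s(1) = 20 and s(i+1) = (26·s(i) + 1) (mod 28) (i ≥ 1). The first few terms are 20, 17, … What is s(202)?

s(1) = 20,  s(2) = 17,  s(3) = 23,  s(4) = 11,  s(5) = 7,  s(6) = 15,  s(7) = 27,  s(8) = 3,  s(9) = 23.
Since s(9) = s(3) = 23, the sequence is eventually periodic: after a pre-period of length 2 it cycles with period 6.
For i ≥ 3, s(i) depends only on (i - 3) mod 6. (202 - 3) mod 6 = 1, so s(202) = s(4) = 11.

11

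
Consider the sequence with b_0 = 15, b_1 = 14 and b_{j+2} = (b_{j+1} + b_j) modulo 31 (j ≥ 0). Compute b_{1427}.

25

Listing terms: b_0 = 15,  b_1 = 14,  b_2 = 29,  b_3 = 12,  b_4 = 10,  b_5 = 22,  b_6 = 1,  b_7 = 23,  b_8 = 24,  b_9 = 16,  b_{10} = 9,  b_{11} = 25,  b_{12} = 3,  b_{13} = 28,  b_{14} = 0,  b_{15} = 28,  b_{16} = 28,  b_{17} = 25,  b_{18} = 22,  b_{19} = 16,  b_{20} = 7,  b_{21} = 23,  b_{22} = 30,  b_{23} = 22,  b_{24} = 21,  b_{25} = 12,  b_{26} = 2,  b_{27} = 14,  b_{28} = 16,  b_{29} = 30,  b_{30} = 15,  b_{31} = 14.
Since (b_{30}, b_{31}) = (b_0, b_1) = (15, 14) (two consecutive terms determine the rest), the sequence is periodic with period 30.
So b_{1427} = b_{0 + ((1427-0) mod 30)} = b_{17} = 25.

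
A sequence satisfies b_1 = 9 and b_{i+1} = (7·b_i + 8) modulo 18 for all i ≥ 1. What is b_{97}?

Computing terms: b_1 = 9,  b_2 = 17,  b_3 = 1,  b_4 = 15,  b_5 = 5,  b_6 = 7,  b_7 = 3,  b_8 = 11,  b_9 = 13,  b_{10} = 9.
Since b_{10} = b_1 = 9, the sequence is periodic with period 9.
(97 - 1) mod 9 = 6, so b_{97} = b_7 = 3.

3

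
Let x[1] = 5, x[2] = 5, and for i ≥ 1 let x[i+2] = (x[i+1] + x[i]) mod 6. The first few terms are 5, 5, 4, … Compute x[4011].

Computing terms: x[1] = 5; x[2] = 5; x[3] = 4; x[4] = 3; x[5] = 1; x[6] = 4; x[7] = 5; x[8] = 3; x[9] = 2; x[10] = 5; x[11] = 1; x[12] = 0; x[13] = 1; x[14] = 1; x[15] = 2; x[16] = 3; x[17] = 5; x[18] = 2; x[19] = 1; x[20] = 3; x[21] = 4; x[22] = 1; x[23] = 5; x[24] = 0; x[25] = 5; x[26] = 5.
The sequence repeats with period 24.
(4011 - 1) mod 24 = 2, so x[4011] = x[3] = 4.

4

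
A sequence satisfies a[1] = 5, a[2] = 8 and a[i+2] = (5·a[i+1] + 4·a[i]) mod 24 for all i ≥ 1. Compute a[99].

Computing terms: a[1] = 5,  a[2] = 8,  a[3] = 12,  a[4] = 20,  a[5] = 4,  a[6] = 4,  a[7] = 12,  a[8] = 4,  a[9] = 20,  a[10] = 20,  a[11] = 12,  a[12] = 20.
Since (a[11], a[12]) = (a[3], a[4]) = (12, 20) (two consecutive terms determine the rest), the sequence is eventually periodic: after a pre-period of length 2 it cycles with period 8.
For i ≥ 3, a[i] depends only on (i - 3) mod 8. (99 - 3) mod 8 = 0, so a[99] = a[3] = 12.

12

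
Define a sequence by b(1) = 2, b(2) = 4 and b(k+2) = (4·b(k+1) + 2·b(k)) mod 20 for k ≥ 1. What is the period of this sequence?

4

Listing terms: b(1) = 2,  b(2) = 4,  b(3) = 0,  b(4) = 8,  b(5) = 12,  b(6) = 4,  b(7) = 0.
Since (b(6), b(7)) = (b(2), b(3)) = (4, 0) (two consecutive terms determine the rest), the sequence is eventually periodic: after a pre-period of length 1 it cycles with period 4.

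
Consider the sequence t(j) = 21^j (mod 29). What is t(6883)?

Listing terms: t(1) = 21,  t(2) = 6,  t(3) = 10,  t(4) = 7,  t(5) = 2,  t(6) = 13,  t(7) = 12,  t(8) = 20,  t(9) = 14,  t(10) = 4,  t(11) = 26,  t(12) = 24,  t(13) = 11,  t(14) = 28,  t(15) = 8,  t(16) = 23,  t(17) = 19,  t(18) = 22,  t(19) = 27,  t(20) = 16,  t(21) = 17,  t(22) = 9,  t(23) = 15,  t(24) = 25,  t(25) = 3,  t(26) = 5,  t(27) = 18,  t(28) = 1,  t(29) = 21.
Since t(29) = t(1) = 21, the sequence is periodic with period 28.
So t(6883) = t(1 + ((6883-1) mod 28)) = t(23) = 15.

15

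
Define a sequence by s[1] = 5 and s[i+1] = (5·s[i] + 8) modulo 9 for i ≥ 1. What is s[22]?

s[1] = 5, s[2] = 6, s[3] = 2, s[4] = 0, s[5] = 8, s[6] = 3, s[7] = 5.
Since s[7] = s[1] = 5, the sequence is periodic with period 6.
(22 - 1) mod 6 = 3, so s[22] = s[4] = 0.

0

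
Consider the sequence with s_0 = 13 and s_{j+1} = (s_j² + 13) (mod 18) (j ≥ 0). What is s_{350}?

17

Computing terms: s_0 = 13, s_1 = 2, s_2 = 17, s_3 = 14, s_4 = 11, s_5 = 8, s_6 = 5, s_7 = 2.
Since s_7 = s_1 = 2, the sequence is eventually periodic: after a pre-period of length 1 it cycles with period 6.
For j ≥ 1, s_j depends only on (j - 1) mod 6. (350 - 1) mod 6 = 1, so s_{350} = s_2 = 17.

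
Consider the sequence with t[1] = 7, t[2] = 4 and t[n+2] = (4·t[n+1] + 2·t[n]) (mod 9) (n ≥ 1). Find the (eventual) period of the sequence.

We have t[1] = 7; t[2] = 4; t[3] = 3; t[4] = 2; t[5] = 5; t[6] = 6; t[7] = 7; t[8] = 4.
Since (t[7], t[8]) = (t[1], t[2]) = (7, 4) (two consecutive terms determine the rest), the sequence is periodic with period 6.

6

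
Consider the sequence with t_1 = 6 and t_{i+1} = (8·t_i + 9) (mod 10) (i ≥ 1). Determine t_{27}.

5

Computing terms: t_1 = 6; t_2 = 7; t_3 = 5; t_4 = 9; t_5 = 1; t_6 = 7.
Since t_6 = t_2 = 7, the sequence is eventually periodic: after a pre-period of length 1 it cycles with period 4.
For i ≥ 2, t_i depends only on (i - 2) mod 4. (27 - 2) mod 4 = 1, so t_{27} = t_3 = 5.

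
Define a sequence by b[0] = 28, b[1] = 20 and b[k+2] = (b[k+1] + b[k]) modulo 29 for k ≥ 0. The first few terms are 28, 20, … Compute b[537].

We have b[0] = 28,  b[1] = 20,  b[2] = 19,  b[3] = 10,  b[4] = 0,  b[5] = 10,  b[6] = 10,  b[7] = 20,  b[8] = 1,  b[9] = 21,  b[10] = 22,  b[11] = 14,  b[12] = 7,  b[13] = 21,  b[14] = 28,  b[15] = 20.
The sequence repeats with period 14.
So b[537] = b[0 + ((537-0) mod 14)] = b[5] = 10.

10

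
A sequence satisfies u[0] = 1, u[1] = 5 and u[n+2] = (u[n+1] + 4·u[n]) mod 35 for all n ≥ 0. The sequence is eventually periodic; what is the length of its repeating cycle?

Computing terms: u[0] = 1; u[1] = 5; u[2] = 9; u[3] = 29; u[4] = 30; u[5] = 6; u[6] = 21; u[7] = 10; u[8] = 24; u[9] = 29; u[10] = 20; u[11] = 31; u[12] = 6; u[13] = 25; u[14] = 14; u[15] = 9; u[16] = 30; u[17] = 31; u[18] = 11; u[19] = 30; u[20] = 4; u[21] = 19; u[22] = 0; u[23] = 6; u[24] = 6; u[25] = 30; u[26] = 19; u[27] = 34; u[28] = 5; u[29] = 1; u[30] = 21; u[31] = 25; u[32] = 4; u[33] = 34; u[34] = 15; u[35] = 11; u[36] = 1; u[37] = 10; u[38] = 14; u[39] = 19; u[40] = 5; u[41] = 11; u[42] = 31; u[43] = 5; u[44] = 24; u[45] = 9; u[46] = 0; u[47] = 1; u[48] = 1; u[49] = 5.
The sequence repeats with period 48.

48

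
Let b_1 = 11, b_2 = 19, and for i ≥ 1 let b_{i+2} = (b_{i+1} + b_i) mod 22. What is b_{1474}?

5

We have b_1 = 11, b_2 = 19, b_3 = 8, b_4 = 5, b_5 = 13, b_6 = 18, b_7 = 9, b_8 = 5, b_9 = 14, b_{10} = 19, b_{11} = 11, b_{12} = 8, b_{13} = 19, b_{14} = 5, b_{15} = 2, b_{16} = 7, b_{17} = 9, b_{18} = 16, b_{19} = 3, b_{20} = 19, b_{21} = 0, b_{22} = 19, b_{23} = 19, b_{24} = 16, b_{25} = 13, b_{26} = 7, b_{27} = 20, b_{28} = 5, b_{29} = 3, b_{30} = 8, b_{31} = 11, b_{32} = 19.
The sequence repeats with period 30.
(1474 - 1) mod 30 = 3, so b_{1474} = b_4 = 5.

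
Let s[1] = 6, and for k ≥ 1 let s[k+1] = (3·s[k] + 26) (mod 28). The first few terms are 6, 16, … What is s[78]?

12

s[1] = 6,  s[2] = 16,  s[3] = 18,  s[4] = 24,  s[5] = 14,  s[6] = 12,  s[7] = 6.
The sequence repeats with period 6.
(78 - 1) mod 6 = 5, so s[78] = s[6] = 12.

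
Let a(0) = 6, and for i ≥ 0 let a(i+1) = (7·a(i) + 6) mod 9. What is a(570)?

a(0) = 6; a(1) = 3; a(2) = 0; a(3) = 6.
The sequence repeats with period 3.
So a(570) = a(0 + ((570-0) mod 3)) = a(0) = 6.

6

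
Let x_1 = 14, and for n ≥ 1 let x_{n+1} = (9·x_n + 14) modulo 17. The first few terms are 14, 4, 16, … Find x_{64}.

0

Computing terms: x_1 = 14,  x_2 = 4,  x_3 = 16,  x_4 = 5,  x_5 = 8,  x_6 = 1,  x_7 = 6,  x_8 = 0,  x_9 = 14.
Since x_9 = x_1 = 14, the sequence is periodic with period 8.
(64 - 1) mod 8 = 7, so x_{64} = x_8 = 0.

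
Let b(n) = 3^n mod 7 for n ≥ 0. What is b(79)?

3

b(0) = 1; b(1) = 3; b(2) = 2; b(3) = 6; b(4) = 4; b(5) = 5; b(6) = 1.
Since b(6) = b(0) = 1, the sequence is periodic with period 6.
So b(79) = b(0 + ((79-0) mod 6)) = b(1) = 3.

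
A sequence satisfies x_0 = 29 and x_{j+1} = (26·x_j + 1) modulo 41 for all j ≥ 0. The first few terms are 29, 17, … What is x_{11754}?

Listing terms: x_0 = 29, x_1 = 17, x_2 = 33, x_3 = 39, x_4 = 31, x_5 = 28, x_6 = 32, x_7 = 13, x_8 = 11, x_9 = 0, x_{10} = 1, x_{11} = 27, x_{12} = 6, x_{13} = 34, x_{14} = 24, x_{15} = 10, x_{16} = 15, x_{17} = 22, x_{18} = 40, x_{19} = 16, x_{20} = 7, x_{21} = 19, x_{22} = 3, x_{23} = 38, x_{24} = 5, x_{25} = 8, x_{26} = 4, x_{27} = 23, x_{28} = 25, x_{29} = 36, x_{30} = 35, x_{31} = 9, x_{32} = 30, x_{33} = 2, x_{34} = 12, x_{35} = 26, x_{36} = 21, x_{37} = 14, x_{38} = 37, x_{39} = 20, x_{40} = 29.
Since x_{40} = x_0 = 29, the sequence is periodic with period 40.
So x_{11754} = x_{0 + ((11754-0) mod 40)} = x_{34} = 12.

12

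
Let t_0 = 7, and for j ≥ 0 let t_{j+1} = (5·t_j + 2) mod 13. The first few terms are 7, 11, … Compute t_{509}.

11

Listing terms: t_0 = 7, t_1 = 11, t_2 = 5, t_3 = 1, t_4 = 7.
The sequence repeats with period 4.
So t_{509} = t_{0 + ((509-0) mod 4)} = t_1 = 11.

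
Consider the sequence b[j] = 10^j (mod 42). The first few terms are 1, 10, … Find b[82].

Listing terms: b[0] = 1; b[1] = 10; b[2] = 16; b[3] = 34; b[4] = 4; b[5] = 40; b[6] = 22; b[7] = 10.
Since b[7] = b[1] = 10, the sequence is eventually periodic: after a pre-period of length 1 it cycles with period 6.
For j ≥ 1, b[j] depends only on (j - 1) mod 6. (82 - 1) mod 6 = 3, so b[82] = b[4] = 4.

4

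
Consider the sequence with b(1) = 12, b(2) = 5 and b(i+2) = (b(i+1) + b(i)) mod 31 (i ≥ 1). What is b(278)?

6

Computing terms: b(1) = 12, b(2) = 5, b(3) = 17, b(4) = 22, b(5) = 8, b(6) = 30, b(7) = 7, b(8) = 6, b(9) = 13, b(10) = 19, b(11) = 1, b(12) = 20, b(13) = 21, b(14) = 10, b(15) = 0, b(16) = 10, b(17) = 10, b(18) = 20, b(19) = 30, b(20) = 19, b(21) = 18, b(22) = 6, b(23) = 24, b(24) = 30, b(25) = 23, b(26) = 22, b(27) = 14, b(28) = 5, b(29) = 19, b(30) = 24, b(31) = 12, b(32) = 5.
Since (b(31), b(32)) = (b(1), b(2)) = (12, 5) (two consecutive terms determine the rest), the sequence is periodic with period 30.
(278 - 1) mod 30 = 7, so b(278) = b(8) = 6.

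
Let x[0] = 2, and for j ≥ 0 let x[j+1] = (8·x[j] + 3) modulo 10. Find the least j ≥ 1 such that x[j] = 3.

Listing terms: x[0] = 2,  x[1] = 9,  x[2] = 5,  x[3] = 3,  x[4] = 7,  x[5] = 9.
Since x[5] = x[1] = 9, the sequence is eventually periodic: after a pre-period of length 1 it cycles with period 4.
The value 3 first appears (with j ≥ 1) at x[3].

3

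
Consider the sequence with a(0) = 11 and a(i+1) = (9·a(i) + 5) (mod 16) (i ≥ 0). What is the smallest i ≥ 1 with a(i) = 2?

11

Listing terms: a(0) = 11,  a(1) = 8,  a(2) = 13,  a(3) = 10,  a(4) = 15,  a(5) = 12,  a(6) = 1,  a(7) = 14,  a(8) = 3,  a(9) = 0,  a(10) = 5,  a(11) = 2,  a(12) = 7,  a(13) = 4,  a(14) = 9,  a(15) = 6,  a(16) = 11.
Since a(16) = a(0) = 11, the sequence is periodic with period 16.
The value 2 first appears (with i ≥ 1) at a(11).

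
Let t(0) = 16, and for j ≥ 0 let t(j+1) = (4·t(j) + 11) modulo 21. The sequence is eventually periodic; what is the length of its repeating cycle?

3

Computing terms: t(0) = 16, t(1) = 12, t(2) = 17, t(3) = 16.
The sequence repeats with period 3.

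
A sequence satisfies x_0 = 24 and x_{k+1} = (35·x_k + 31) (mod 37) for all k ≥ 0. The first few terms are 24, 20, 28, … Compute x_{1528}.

10

Listing terms: x_0 = 24; x_1 = 20; x_2 = 28; x_3 = 12; x_4 = 7; x_5 = 17; x_6 = 34; x_7 = 0; x_8 = 31; x_9 = 6; x_{10} = 19; x_{11} = 30; x_{12} = 8; x_{13} = 15; x_{14} = 1; x_{15} = 29; x_{16} = 10; x_{17} = 11; x_{18} = 9; x_{19} = 13; x_{20} = 5; x_{21} = 21; x_{22} = 26; x_{23} = 16; x_{24} = 36; x_{25} = 33; x_{26} = 2; x_{27} = 27; x_{28} = 14; x_{29} = 3; x_{30} = 25; x_{31} = 18; x_{32} = 32; x_{33} = 4; x_{34} = 23; x_{35} = 22; x_{36} = 24.
Since x_{36} = x_0 = 24, the sequence is periodic with period 36.
(1528 - 0) mod 36 = 16, so x_{1528} = x_{16} = 10.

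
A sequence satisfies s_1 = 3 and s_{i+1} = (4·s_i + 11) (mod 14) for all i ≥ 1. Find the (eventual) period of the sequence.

3

Computing terms: s_1 = 3; s_2 = 9; s_3 = 5; s_4 = 3.
The sequence repeats with period 3.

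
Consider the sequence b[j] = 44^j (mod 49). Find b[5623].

Listing terms: b[0] = 1; b[1] = 44; b[2] = 25; b[3] = 22; b[4] = 37; b[5] = 11; b[6] = 43; b[7] = 30; b[8] = 46; b[9] = 15; b[10] = 23; b[11] = 32; b[12] = 36; b[13] = 16; b[14] = 18; b[15] = 8; b[16] = 9; b[17] = 4; b[18] = 29; b[19] = 2; b[20] = 39; b[21] = 1.
Since b[21] = b[0] = 1, the sequence is periodic with period 21.
So b[5623] = b[0 + ((5623-0) mod 21)] = b[16] = 9.

9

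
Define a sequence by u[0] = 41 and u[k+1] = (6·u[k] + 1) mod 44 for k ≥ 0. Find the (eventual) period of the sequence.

10

Computing terms: u[0] = 41; u[1] = 27; u[2] = 31; u[3] = 11; u[4] = 23; u[5] = 7; u[6] = 43; u[7] = 39; u[8] = 15; u[9] = 3; u[10] = 19; u[11] = 27.
Since u[11] = u[1] = 27, the sequence is eventually periodic: after a pre-period of length 1 it cycles with period 10.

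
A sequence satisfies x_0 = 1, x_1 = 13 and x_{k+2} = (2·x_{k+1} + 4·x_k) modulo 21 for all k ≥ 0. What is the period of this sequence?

48

We have x_0 = 1; x_1 = 13; x_2 = 9; x_3 = 7; x_4 = 8; x_5 = 2; x_6 = 15; x_7 = 17; x_8 = 10; x_9 = 4; x_{10} = 6; x_{11} = 7; x_{12} = 17; x_{13} = 20; x_{14} = 3; x_{15} = 2; x_{16} = 16; x_{17} = 19; x_{18} = 18; x_{19} = 7; x_{20} = 2; x_{21} = 11; x_{22} = 9; x_{23} = 20; x_{24} = 13; x_{25} = 1; x_{26} = 12; x_{27} = 7; x_{28} = 20; x_{29} = 5; x_{30} = 6; x_{31} = 11; x_{32} = 4; x_{33} = 10; x_{34} = 15; x_{35} = 7; x_{36} = 11; x_{37} = 8; x_{38} = 18; x_{39} = 5; x_{40} = 19; x_{41} = 16; x_{42} = 3; x_{43} = 7; x_{44} = 5; x_{45} = 17; x_{46} = 12; x_{47} = 8; x_{48} = 1; x_{49} = 13.
Since (x_{48}, x_{49}) = (x_0, x_1) = (1, 13) (two consecutive terms determine the rest), the sequence is periodic with period 48.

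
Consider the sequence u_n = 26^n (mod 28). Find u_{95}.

24

We have u_1 = 26,  u_2 = 4,  u_3 = 20,  u_4 = 16,  u_5 = 24,  u_6 = 8,  u_7 = 12,  u_8 = 4.
Since u_8 = u_2 = 4, the sequence is eventually periodic: after a pre-period of length 1 it cycles with period 6.
For n ≥ 2, u_n depends only on (n - 2) mod 6. (95 - 2) mod 6 = 3, so u_{95} = u_5 = 24.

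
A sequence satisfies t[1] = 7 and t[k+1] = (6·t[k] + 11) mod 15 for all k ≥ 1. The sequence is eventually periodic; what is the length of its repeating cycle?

t[1] = 7, t[2] = 8, t[3] = 14, t[4] = 5, t[5] = 11, t[6] = 2, t[7] = 8.
Since t[7] = t[2] = 8, the sequence is eventually periodic: after a pre-period of length 1 it cycles with period 5.

5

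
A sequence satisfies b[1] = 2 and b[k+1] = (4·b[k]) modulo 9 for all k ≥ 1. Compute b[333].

Listing terms: b[1] = 2,  b[2] = 8,  b[3] = 5,  b[4] = 2.
The sequence repeats with period 3.
(333 - 1) mod 3 = 2, so b[333] = b[3] = 5.

5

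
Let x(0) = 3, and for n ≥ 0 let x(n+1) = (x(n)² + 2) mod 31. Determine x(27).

Listing terms: x(0) = 3, x(1) = 11, x(2) = 30, x(3) = 3.
Since x(3) = x(0) = 3, the sequence is periodic with period 3.
(27 - 0) mod 3 = 0, so x(27) = x(0) = 3.

3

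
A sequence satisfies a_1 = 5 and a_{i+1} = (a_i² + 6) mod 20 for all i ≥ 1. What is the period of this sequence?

a_1 = 5; a_2 = 11; a_3 = 7; a_4 = 15; a_5 = 11.
Since a_5 = a_2 = 11, the sequence is eventually periodic: after a pre-period of length 1 it cycles with period 3.

3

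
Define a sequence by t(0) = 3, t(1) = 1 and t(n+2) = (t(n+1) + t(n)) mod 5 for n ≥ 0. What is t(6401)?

We have t(0) = 3,  t(1) = 1,  t(2) = 4,  t(3) = 0,  t(4) = 4,  t(5) = 4,  t(6) = 3,  t(7) = 2,  t(8) = 0,  t(9) = 2,  t(10) = 2,  t(11) = 4,  t(12) = 1,  t(13) = 0,  t(14) = 1,  t(15) = 1,  t(16) = 2,  t(17) = 3,  t(18) = 0,  t(19) = 3,  t(20) = 3,  t(21) = 1.
Since (t(20), t(21)) = (t(0), t(1)) = (3, 1) (two consecutive terms determine the rest), the sequence is periodic with period 20.
So t(6401) = t(0 + ((6401-0) mod 20)) = t(1) = 1.

1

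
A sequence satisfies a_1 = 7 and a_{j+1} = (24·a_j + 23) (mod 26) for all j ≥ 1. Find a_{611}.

1

Computing terms: a_1 = 7, a_2 = 9, a_3 = 5, a_4 = 13, a_5 = 23, a_6 = 3, a_7 = 17, a_8 = 15, a_9 = 19, a_{10} = 11, a_{11} = 1, a_{12} = 21, a_{13} = 7.
The sequence repeats with period 12.
(611 - 1) mod 12 = 10, so a_{611} = a_{11} = 1.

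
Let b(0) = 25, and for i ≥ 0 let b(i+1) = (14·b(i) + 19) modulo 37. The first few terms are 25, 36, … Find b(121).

Computing terms: b(0) = 25; b(1) = 36; b(2) = 5; b(3) = 15; b(4) = 7; b(5) = 6; b(6) = 29; b(7) = 18; b(8) = 12; b(9) = 2; b(10) = 10; b(11) = 11; b(12) = 25.
Since b(12) = b(0) = 25, the sequence is periodic with period 12.
(121 - 0) mod 12 = 1, so b(121) = b(1) = 36.

36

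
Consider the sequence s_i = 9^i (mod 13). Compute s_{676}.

9

We have s_1 = 9; s_2 = 3; s_3 = 1; s_4 = 9.
The sequence repeats with period 3.
(676 - 1) mod 3 = 0, so s_{676} = s_1 = 9.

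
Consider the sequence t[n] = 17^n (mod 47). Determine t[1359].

Listing terms: t[0] = 1,  t[1] = 17,  t[2] = 7,  t[3] = 25,  t[4] = 2,  t[5] = 34,  t[6] = 14,  t[7] = 3,  t[8] = 4,  t[9] = 21,  t[10] = 28,  t[11] = 6,  t[12] = 8,  t[13] = 42,  t[14] = 9,  t[15] = 12,  t[16] = 16,  t[17] = 37,  t[18] = 18,  t[19] = 24,  t[20] = 32,  t[21] = 27,  t[22] = 36,  t[23] = 1.
The sequence repeats with period 23.
So t[1359] = t[0 + ((1359-0) mod 23)] = t[2] = 7.

7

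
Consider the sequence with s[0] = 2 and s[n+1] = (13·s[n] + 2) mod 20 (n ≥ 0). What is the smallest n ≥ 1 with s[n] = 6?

Listing terms: s[0] = 2,  s[1] = 8,  s[2] = 6,  s[3] = 0,  s[4] = 2.
Since s[4] = s[0] = 2, the sequence is periodic with period 4.
The value 6 first appears (with n ≥ 1) at s[2].

2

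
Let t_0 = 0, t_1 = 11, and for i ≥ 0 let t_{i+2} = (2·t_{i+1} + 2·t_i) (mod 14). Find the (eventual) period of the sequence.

48

t_0 = 0,  t_1 = 11,  t_2 = 8,  t_3 = 10,  t_4 = 8,  t_5 = 8,  t_6 = 4,  t_7 = 10,  t_8 = 0,  t_9 = 6,  t_{10} = 12,  t_{11} = 8,  t_{12} = 12,  t_{13} = 12,  t_{14} = 6,  t_{15} = 8,  t_{16} = 0,  t_{17} = 2,  t_{18} = 4,  t_{19} = 12,  t_{20} = 4,  t_{21} = 4,  t_{22} = 2,  t_{23} = 12,  t_{24} = 0,  t_{25} = 10,  t_{26} = 6,  t_{27} = 4,  t_{28} = 6,  t_{29} = 6,  t_{30} = 10,  t_{31} = 4,  t_{32} = 0,  t_{33} = 8,  t_{34} = 2,  t_{35} = 6,  t_{36} = 2,  t_{37} = 2,  t_{38} = 8,  t_{39} = 6,  t_{40} = 0,  t_{41} = 12,  t_{42} = 10,  t_{43} = 2,  t_{44} = 10,  t_{45} = 10,  t_{46} = 12,  t_{47} = 2,  t_{48} = 0,  t_{49} = 4,  t_{50} = 8,  t_{51} = 10.
Since (t_{50}, t_{51}) = (t_2, t_3) = (8, 10) (two consecutive terms determine the rest), the sequence is eventually periodic: after a pre-period of length 2 it cycles with period 48.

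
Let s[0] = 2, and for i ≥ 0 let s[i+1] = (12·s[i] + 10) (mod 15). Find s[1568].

Computing terms: s[0] = 2; s[1] = 4; s[2] = 13; s[3] = 1; s[4] = 7; s[5] = 4.
Since s[5] = s[1] = 4, the sequence is eventually periodic: after a pre-period of length 1 it cycles with period 4.
For i ≥ 1, s[i] depends only on (i - 1) mod 4. (1568 - 1) mod 4 = 3, so s[1568] = s[4] = 7.

7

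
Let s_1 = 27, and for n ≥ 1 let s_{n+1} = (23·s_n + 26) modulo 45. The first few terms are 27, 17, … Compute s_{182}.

Computing terms: s_1 = 27; s_2 = 17; s_3 = 12; s_4 = 32; s_5 = 42; s_6 = 2; s_7 = 27.
Since s_7 = s_1 = 27, the sequence is periodic with period 6.
(182 - 1) mod 6 = 1, so s_{182} = s_2 = 17.

17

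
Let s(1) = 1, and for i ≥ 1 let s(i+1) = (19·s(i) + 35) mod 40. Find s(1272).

We have s(1) = 1,  s(2) = 14,  s(3) = 21,  s(4) = 34,  s(5) = 1.
The sequence repeats with period 4.
So s(1272) = s(1 + ((1272-1) mod 4)) = s(4) = 34.

34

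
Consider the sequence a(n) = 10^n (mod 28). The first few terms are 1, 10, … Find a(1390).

4

We have a(0) = 1, a(1) = 10, a(2) = 16, a(3) = 20, a(4) = 4, a(5) = 12, a(6) = 8, a(7) = 24, a(8) = 16.
Since a(8) = a(2) = 16, the sequence is eventually periodic: after a pre-period of length 2 it cycles with period 6.
For n ≥ 2, a(n) depends only on (n - 2) mod 6. (1390 - 2) mod 6 = 2, so a(1390) = a(4) = 4.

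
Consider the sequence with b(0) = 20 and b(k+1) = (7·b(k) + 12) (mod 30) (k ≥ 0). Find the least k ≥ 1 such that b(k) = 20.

4

Listing terms: b(0) = 20,  b(1) = 2,  b(2) = 26,  b(3) = 14,  b(4) = 20.
The sequence repeats with period 4.
The value 20 next appears (with k ≥ 1) at b(4).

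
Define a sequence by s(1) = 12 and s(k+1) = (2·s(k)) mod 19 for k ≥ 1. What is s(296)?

16

Computing terms: s(1) = 12; s(2) = 5; s(3) = 10; s(4) = 1; s(5) = 2; s(6) = 4; s(7) = 8; s(8) = 16; s(9) = 13; s(10) = 7; s(11) = 14; s(12) = 9; s(13) = 18; s(14) = 17; s(15) = 15; s(16) = 11; s(17) = 3; s(18) = 6; s(19) = 12.
The sequence repeats with period 18.
So s(296) = s(1 + ((296-1) mod 18)) = s(8) = 16.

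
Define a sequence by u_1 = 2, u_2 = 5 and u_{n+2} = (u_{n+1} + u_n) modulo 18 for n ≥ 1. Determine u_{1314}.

5

Listing terms: u_1 = 2; u_2 = 5; u_3 = 7; u_4 = 12; u_5 = 1; u_6 = 13; u_7 = 14; u_8 = 9; u_9 = 5; u_{10} = 14; u_{11} = 1; u_{12} = 15; u_{13} = 16; u_{14} = 13; u_{15} = 11; u_{16} = 6; u_{17} = 17; u_{18} = 5; u_{19} = 4; u_{20} = 9; u_{21} = 13; u_{22} = 4; u_{23} = 17; u_{24} = 3; u_{25} = 2; u_{26} = 5.
The sequence repeats with period 24.
So u_{1314} = u_{1 + ((1314-1) mod 24)} = u_{18} = 5.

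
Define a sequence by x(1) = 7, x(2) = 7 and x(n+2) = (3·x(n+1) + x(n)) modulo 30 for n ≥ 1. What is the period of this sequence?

x(1) = 7, x(2) = 7, x(3) = 28, x(4) = 1, x(5) = 1, x(6) = 4, x(7) = 13, x(8) = 13, x(9) = 22, x(10) = 19, x(11) = 19, x(12) = 16, x(13) = 7, x(14) = 7.
The sequence repeats with period 12.

12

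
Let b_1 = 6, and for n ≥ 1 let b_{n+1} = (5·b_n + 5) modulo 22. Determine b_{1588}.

Listing terms: b_1 = 6; b_2 = 13; b_3 = 4; b_4 = 3; b_5 = 20; b_6 = 17; b_7 = 2; b_8 = 15; b_9 = 14; b_{10} = 9; b_{11} = 6.
Since b_{11} = b_1 = 6, the sequence is periodic with period 10.
(1588 - 1) mod 10 = 7, so b_{1588} = b_8 = 15.

15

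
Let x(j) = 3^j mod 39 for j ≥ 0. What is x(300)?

27

Computing terms: x(0) = 1,  x(1) = 3,  x(2) = 9,  x(3) = 27,  x(4) = 3.
Since x(4) = x(1) = 3, the sequence is eventually periodic: after a pre-period of length 1 it cycles with period 3.
For j ≥ 1, x(j) depends only on (j - 1) mod 3. (300 - 1) mod 3 = 2, so x(300) = x(3) = 27.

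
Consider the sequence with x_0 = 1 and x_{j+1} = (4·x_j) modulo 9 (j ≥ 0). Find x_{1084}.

4

Listing terms: x_0 = 1,  x_1 = 4,  x_2 = 7,  x_3 = 1.
The sequence repeats with period 3.
So x_{1084} = x_{0 + ((1084-0) mod 3)} = x_1 = 4.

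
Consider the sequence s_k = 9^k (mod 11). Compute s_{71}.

Listing terms: s_1 = 9; s_2 = 4; s_3 = 3; s_4 = 5; s_5 = 1; s_6 = 9.
The sequence repeats with period 5.
(71 - 1) mod 5 = 0, so s_{71} = s_1 = 9.

9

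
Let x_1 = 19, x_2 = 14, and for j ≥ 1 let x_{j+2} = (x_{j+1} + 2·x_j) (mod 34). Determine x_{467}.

18

Listing terms: x_1 = 19, x_2 = 14, x_3 = 18, x_4 = 12, x_5 = 14, x_6 = 4, x_7 = 32, x_8 = 6, x_9 = 2, x_{10} = 14, x_{11} = 18.
Since (x_{10}, x_{11}) = (x_2, x_3) = (14, 18) (two consecutive terms determine the rest), the sequence is eventually periodic: after a pre-period of length 1 it cycles with period 8.
For j ≥ 2, x_j depends only on (j - 2) mod 8. (467 - 2) mod 8 = 1, so x_{467} = x_3 = 18.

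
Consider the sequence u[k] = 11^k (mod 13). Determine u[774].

u[0] = 1,  u[1] = 11,  u[2] = 4,  u[3] = 5,  u[4] = 3,  u[5] = 7,  u[6] = 12,  u[7] = 2,  u[8] = 9,  u[9] = 8,  u[10] = 10,  u[11] = 6,  u[12] = 1.
The sequence repeats with period 12.
(774 - 0) mod 12 = 6, so u[774] = u[6] = 12.

12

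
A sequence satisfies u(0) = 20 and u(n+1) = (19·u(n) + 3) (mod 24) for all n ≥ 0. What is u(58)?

8

Computing terms: u(0) = 20, u(1) = 23, u(2) = 8, u(3) = 11, u(4) = 20.
Since u(4) = u(0) = 20, the sequence is periodic with period 4.
(58 - 0) mod 4 = 2, so u(58) = u(2) = 8.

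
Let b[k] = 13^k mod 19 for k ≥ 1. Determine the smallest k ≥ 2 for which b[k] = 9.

We have b[1] = 13, b[2] = 17, b[3] = 12, b[4] = 4, b[5] = 14, b[6] = 11, b[7] = 10, b[8] = 16, b[9] = 18, b[10] = 6, b[11] = 2, b[12] = 7, b[13] = 15, b[14] = 5, b[15] = 8, b[16] = 9, b[17] = 3, b[18] = 1, b[19] = 13.
Since b[19] = b[1] = 13, the sequence is periodic with period 18.
The value 9 first appears (with k ≥ 2) at b[16].

16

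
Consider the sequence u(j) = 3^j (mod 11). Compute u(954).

We have u(1) = 3; u(2) = 9; u(3) = 5; u(4) = 4; u(5) = 1; u(6) = 3.
Since u(6) = u(1) = 3, the sequence is periodic with period 5.
So u(954) = u(1 + ((954-1) mod 5)) = u(4) = 4.

4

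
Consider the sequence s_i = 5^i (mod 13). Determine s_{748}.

Listing terms: s_1 = 5; s_2 = 12; s_3 = 8; s_4 = 1; s_5 = 5.
Since s_5 = s_1 = 5, the sequence is periodic with period 4.
(748 - 1) mod 4 = 3, so s_{748} = s_4 = 1.

1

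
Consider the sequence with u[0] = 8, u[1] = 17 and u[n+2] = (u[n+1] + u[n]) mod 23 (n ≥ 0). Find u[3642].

Computing terms: u[0] = 8; u[1] = 17; u[2] = 2; u[3] = 19; u[4] = 21; u[5] = 17; u[6] = 15; u[7] = 9; u[8] = 1; u[9] = 10; u[10] = 11; u[11] = 21; u[12] = 9; u[13] = 7; u[14] = 16; u[15] = 0; u[16] = 16; u[17] = 16; u[18] = 9; u[19] = 2; u[20] = 11; u[21] = 13; u[22] = 1; u[23] = 14; u[24] = 15; u[25] = 6; u[26] = 21; u[27] = 4; u[28] = 2; u[29] = 6; u[30] = 8; u[31] = 14; u[32] = 22; u[33] = 13; u[34] = 12; u[35] = 2; u[36] = 14; u[37] = 16; u[38] = 7; u[39] = 0; u[40] = 7; u[41] = 7; u[42] = 14; u[43] = 21; u[44] = 12; u[45] = 10; u[46] = 22; u[47] = 9; u[48] = 8; u[49] = 17.
The sequence repeats with period 48.
(3642 - 0) mod 48 = 42, so u[3642] = u[42] = 14.

14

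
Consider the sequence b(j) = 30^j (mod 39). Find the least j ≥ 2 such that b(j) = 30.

7

b(1) = 30,  b(2) = 3,  b(3) = 12,  b(4) = 9,  b(5) = 36,  b(6) = 27,  b(7) = 30.
Since b(7) = b(1) = 30, the sequence is periodic with period 6.
The value 30 next appears (with j ≥ 2) at b(7).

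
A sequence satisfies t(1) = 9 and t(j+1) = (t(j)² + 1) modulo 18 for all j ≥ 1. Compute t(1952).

8

t(1) = 9,  t(2) = 10,  t(3) = 11,  t(4) = 14,  t(5) = 17,  t(6) = 2,  t(7) = 5,  t(8) = 8,  t(9) = 11.
Since t(9) = t(3) = 11, the sequence is eventually periodic: after a pre-period of length 2 it cycles with period 6.
For j ≥ 3, t(j) depends only on (j - 3) mod 6. (1952 - 3) mod 6 = 5, so t(1952) = t(8) = 8.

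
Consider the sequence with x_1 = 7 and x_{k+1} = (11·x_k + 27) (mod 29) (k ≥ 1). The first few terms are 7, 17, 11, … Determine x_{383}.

x_1 = 7; x_2 = 17; x_3 = 11; x_4 = 3; x_5 = 2; x_6 = 20; x_7 = 15; x_8 = 18; x_9 = 22; x_{10} = 8; x_{11} = 28; x_{12} = 16; x_{13} = 0; x_{14} = 27; x_{15} = 5; x_{16} = 24; x_{17} = 1; x_{18} = 9; x_{19} = 10; x_{20} = 21; x_{21} = 26; x_{22} = 23; x_{23} = 19; x_{24} = 4; x_{25} = 13; x_{26} = 25; x_{27} = 12; x_{28} = 14; x_{29} = 7.
Since x_{29} = x_1 = 7, the sequence is periodic with period 28.
(383 - 1) mod 28 = 18, so x_{383} = x_{19} = 10.

10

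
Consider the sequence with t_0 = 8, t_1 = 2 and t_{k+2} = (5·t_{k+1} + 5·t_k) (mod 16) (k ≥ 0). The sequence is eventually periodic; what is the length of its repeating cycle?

12

Computing terms: t_0 = 8,  t_1 = 2,  t_2 = 2,  t_3 = 4,  t_4 = 14,  t_5 = 10,  t_6 = 8,  t_7 = 10,  t_8 = 10,  t_9 = 4,  t_{10} = 6,  t_{11} = 2,  t_{12} = 8,  t_{13} = 2.
The sequence repeats with period 12.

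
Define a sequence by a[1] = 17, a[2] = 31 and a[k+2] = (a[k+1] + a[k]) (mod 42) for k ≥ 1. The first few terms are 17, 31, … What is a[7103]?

a[1] = 17,  a[2] = 31,  a[3] = 6,  a[4] = 37,  a[5] = 1,  a[6] = 38,  a[7] = 39,  a[8] = 35,  a[9] = 32,  a[10] = 25,  a[11] = 15,  a[12] = 40,  a[13] = 13,  a[14] = 11,  a[15] = 24,  a[16] = 35,  a[17] = 17,  a[18] = 10,  a[19] = 27,  a[20] = 37,  a[21] = 22,  a[22] = 17,  a[23] = 39,  a[24] = 14,  a[25] = 11,  a[26] = 25,  a[27] = 36,  a[28] = 19,  a[29] = 13,  a[30] = 32,  a[31] = 3,  a[32] = 35,  a[33] = 38,  a[34] = 31,  a[35] = 27,  a[36] = 16,  a[37] = 1,  a[38] = 17,  a[39] = 18,  a[40] = 35,  a[41] = 11,  a[42] = 4,  a[43] = 15,  a[44] = 19,  a[45] = 34,  a[46] = 11,  a[47] = 3,  a[48] = 14,  a[49] = 17,  a[50] = 31.
The sequence repeats with period 48.
(7103 - 1) mod 48 = 46, so a[7103] = a[47] = 3.

3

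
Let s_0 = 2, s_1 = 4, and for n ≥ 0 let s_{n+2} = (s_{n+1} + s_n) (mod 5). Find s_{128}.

0

s_0 = 2, s_1 = 4, s_2 = 1, s_3 = 0, s_4 = 1, s_5 = 1, s_6 = 2, s_7 = 3, s_8 = 0, s_9 = 3, s_{10} = 3, s_{11} = 1, s_{12} = 4, s_{13} = 0, s_{14} = 4, s_{15} = 4, s_{16} = 3, s_{17} = 2, s_{18} = 0, s_{19} = 2, s_{20} = 2, s_{21} = 4.
Since (s_{20}, s_{21}) = (s_0, s_1) = (2, 4) (two consecutive terms determine the rest), the sequence is periodic with period 20.
So s_{128} = s_{0 + ((128-0) mod 20)} = s_8 = 0.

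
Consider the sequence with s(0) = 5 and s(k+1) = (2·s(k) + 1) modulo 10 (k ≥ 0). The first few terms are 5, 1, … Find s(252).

5

Computing terms: s(0) = 5, s(1) = 1, s(2) = 3, s(3) = 7, s(4) = 5.
Since s(4) = s(0) = 5, the sequence is periodic with period 4.
So s(252) = s(0 + ((252-0) mod 4)) = s(0) = 5.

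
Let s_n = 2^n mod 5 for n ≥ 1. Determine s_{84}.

1

We have s_1 = 2,  s_2 = 4,  s_3 = 3,  s_4 = 1,  s_5 = 2.
Since s_5 = s_1 = 2, the sequence is periodic with period 4.
So s_{84} = s_{1 + ((84-1) mod 4)} = s_4 = 1.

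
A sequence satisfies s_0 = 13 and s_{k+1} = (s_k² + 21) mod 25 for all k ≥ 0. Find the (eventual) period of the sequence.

3

We have s_0 = 13, s_1 = 15, s_2 = 21, s_3 = 12, s_4 = 15.
Since s_4 = s_1 = 15, the sequence is eventually periodic: after a pre-period of length 1 it cycles with period 3.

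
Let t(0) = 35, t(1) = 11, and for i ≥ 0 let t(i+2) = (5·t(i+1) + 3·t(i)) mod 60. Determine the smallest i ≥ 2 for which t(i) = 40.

Listing terms: t(0) = 35, t(1) = 11, t(2) = 40, t(3) = 53, t(4) = 25, t(5) = 44, t(6) = 55, t(7) = 47, t(8) = 40, t(9) = 41, t(10) = 25, t(11) = 8, t(12) = 55, t(13) = 59, t(14) = 40, t(15) = 17, t(16) = 25, t(17) = 56, t(18) = 55, t(19) = 23, t(20) = 40, t(21) = 29, t(22) = 25, t(23) = 32, t(24) = 55, t(25) = 11, t(26) = 40.
Since (t(25), t(26)) = (t(1), t(2)) = (11, 40) (two consecutive terms determine the rest), the sequence is eventually periodic: after a pre-period of length 1 it cycles with period 24.
The value 40 first appears (with i ≥ 2) at t(2).

2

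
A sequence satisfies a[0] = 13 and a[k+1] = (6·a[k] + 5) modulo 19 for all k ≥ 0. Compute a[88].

11

a[0] = 13,  a[1] = 7,  a[2] = 9,  a[3] = 2,  a[4] = 17,  a[5] = 12,  a[6] = 1,  a[7] = 11,  a[8] = 14,  a[9] = 13.
The sequence repeats with period 9.
(88 - 0) mod 9 = 7, so a[88] = a[7] = 11.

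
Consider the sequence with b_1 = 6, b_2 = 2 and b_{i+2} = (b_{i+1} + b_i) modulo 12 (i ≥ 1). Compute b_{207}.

Listing terms: b_1 = 6; b_2 = 2; b_3 = 8; b_4 = 10; b_5 = 6; b_6 = 4; b_7 = 10; b_8 = 2; b_9 = 0; b_{10} = 2; b_{11} = 2; b_{12} = 4; b_{13} = 6; b_{14} = 10; b_{15} = 4; b_{16} = 2; b_{17} = 6; b_{18} = 8; b_{19} = 2; b_{20} = 10; b_{21} = 0; b_{22} = 10; b_{23} = 10; b_{24} = 8; b_{25} = 6; b_{26} = 2.
Since (b_{25}, b_{26}) = (b_1, b_2) = (6, 2) (two consecutive terms determine the rest), the sequence is periodic with period 24.
So b_{207} = b_{1 + ((207-1) mod 24)} = b_{15} = 4.

4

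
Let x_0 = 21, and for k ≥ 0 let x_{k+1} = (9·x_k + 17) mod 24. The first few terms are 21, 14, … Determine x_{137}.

14

We have x_0 = 21; x_1 = 14; x_2 = 23; x_3 = 8; x_4 = 17; x_5 = 2; x_6 = 11; x_7 = 20; x_8 = 5; x_9 = 14.
Since x_9 = x_1 = 14, the sequence is eventually periodic: after a pre-period of length 1 it cycles with period 8.
For k ≥ 1, x_k depends only on (k - 1) mod 8. (137 - 1) mod 8 = 0, so x_{137} = x_1 = 14.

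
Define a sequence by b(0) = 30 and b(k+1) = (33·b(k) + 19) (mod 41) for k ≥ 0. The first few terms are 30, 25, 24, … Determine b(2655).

39

We have b(0) = 30, b(1) = 25, b(2) = 24, b(3) = 32, b(4) = 9, b(5) = 29, b(6) = 33, b(7) = 1, b(8) = 11, b(9) = 13, b(10) = 38, b(11) = 2, b(12) = 3, b(13) = 36, b(14) = 18, b(15) = 39, b(16) = 35, b(17) = 26, b(18) = 16, b(19) = 14, b(20) = 30.
The sequence repeats with period 20.
(2655 - 0) mod 20 = 15, so b(2655) = b(15) = 39.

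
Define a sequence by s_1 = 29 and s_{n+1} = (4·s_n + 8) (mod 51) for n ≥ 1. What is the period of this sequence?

12

We have s_1 = 29; s_2 = 22; s_3 = 45; s_4 = 35; s_5 = 46; s_6 = 39; s_7 = 11; s_8 = 1; s_9 = 12; s_{10} = 5; s_{11} = 28; s_{12} = 18; s_{13} = 29.
Since s_{13} = s_1 = 29, the sequence is periodic with period 12.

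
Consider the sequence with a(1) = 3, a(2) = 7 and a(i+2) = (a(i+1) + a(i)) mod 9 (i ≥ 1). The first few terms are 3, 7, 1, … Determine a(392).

a(1) = 3, a(2) = 7, a(3) = 1, a(4) = 8, a(5) = 0, a(6) = 8, a(7) = 8, a(8) = 7, a(9) = 6, a(10) = 4, a(11) = 1, a(12) = 5, a(13) = 6, a(14) = 2, a(15) = 8, a(16) = 1, a(17) = 0, a(18) = 1, a(19) = 1, a(20) = 2, a(21) = 3, a(22) = 5, a(23) = 8, a(24) = 4, a(25) = 3, a(26) = 7.
The sequence repeats with period 24.
So a(392) = a(1 + ((392-1) mod 24)) = a(8) = 7.

7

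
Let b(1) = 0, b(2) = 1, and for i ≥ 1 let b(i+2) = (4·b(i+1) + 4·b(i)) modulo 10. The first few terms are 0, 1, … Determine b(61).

0

Computing terms: b(1) = 0, b(2) = 1, b(3) = 4, b(4) = 0, b(5) = 6, b(6) = 4, b(7) = 0.
Since (b(6), b(7)) = (b(3), b(4)) = (4, 0) (two consecutive terms determine the rest), the sequence is eventually periodic: after a pre-period of length 2 it cycles with period 3.
For i ≥ 3, b(i) depends only on (i - 3) mod 3. (61 - 3) mod 3 = 1, so b(61) = b(4) = 0.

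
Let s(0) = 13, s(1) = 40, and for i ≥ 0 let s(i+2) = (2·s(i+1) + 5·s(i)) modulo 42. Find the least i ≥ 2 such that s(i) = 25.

4

Computing terms: s(0) = 13,  s(1) = 40,  s(2) = 19,  s(3) = 28,  s(4) = 25,  s(5) = 22,  s(6) = 1,  s(7) = 28,  s(8) = 19,  s(9) = 10,  s(10) = 31,  s(11) = 28,  s(12) = 1,  s(13) = 16,  s(14) = 37,  s(15) = 28,  s(16) = 31,  s(17) = 34,  s(18) = 13,  s(19) = 28,  s(20) = 37,  s(21) = 4,  s(22) = 25,  s(23) = 28,  s(24) = 13,  s(25) = 40.
The sequence repeats with period 24.
The value 25 first appears (with i ≥ 2) at s(4).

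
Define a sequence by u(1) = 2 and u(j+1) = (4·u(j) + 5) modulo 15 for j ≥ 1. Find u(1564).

8

u(1) = 2, u(2) = 13, u(3) = 12, u(4) = 8, u(5) = 7, u(6) = 3, u(7) = 2.
Since u(7) = u(1) = 2, the sequence is periodic with period 6.
(1564 - 1) mod 6 = 3, so u(1564) = u(4) = 8.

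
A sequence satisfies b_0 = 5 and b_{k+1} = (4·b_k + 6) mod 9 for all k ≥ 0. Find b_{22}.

Computing terms: b_0 = 5; b_1 = 8; b_2 = 2; b_3 = 5.
Since b_3 = b_0 = 5, the sequence is periodic with period 3.
(22 - 0) mod 3 = 1, so b_{22} = b_1 = 8.

8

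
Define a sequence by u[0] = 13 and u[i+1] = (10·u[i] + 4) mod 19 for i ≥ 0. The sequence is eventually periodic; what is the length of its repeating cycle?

18

u[0] = 13, u[1] = 1, u[2] = 14, u[3] = 11, u[4] = 0, u[5] = 4, u[6] = 6, u[7] = 7, u[8] = 17, u[9] = 3, u[10] = 15, u[11] = 2, u[12] = 5, u[13] = 16, u[14] = 12, u[15] = 10, u[16] = 9, u[17] = 18, u[18] = 13.
Since u[18] = u[0] = 13, the sequence is periodic with period 18.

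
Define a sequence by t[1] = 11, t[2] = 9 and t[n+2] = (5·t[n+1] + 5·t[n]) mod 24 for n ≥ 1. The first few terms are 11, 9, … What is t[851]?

21

Computing terms: t[1] = 11,  t[2] = 9,  t[3] = 4,  t[4] = 17,  t[5] = 9,  t[6] = 10,  t[7] = 23,  t[8] = 21,  t[9] = 4,  t[10] = 5,  t[11] = 21,  t[12] = 10,  t[13] = 11,  t[14] = 9.
Since (t[13], t[14]) = (t[1], t[2]) = (11, 9) (two consecutive terms determine the rest), the sequence is periodic with period 12.
(851 - 1) mod 12 = 10, so t[851] = t[11] = 21.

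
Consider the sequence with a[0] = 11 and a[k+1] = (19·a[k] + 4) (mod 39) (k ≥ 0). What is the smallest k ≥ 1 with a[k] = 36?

We have a[0] = 11,  a[1] = 18,  a[2] = 34,  a[3] = 26,  a[4] = 30,  a[5] = 28,  a[6] = 29,  a[7] = 9,  a[8] = 19,  a[9] = 14,  a[10] = 36,  a[11] = 25,  a[12] = 11.
The sequence repeats with period 12.
The value 36 first appears (with k ≥ 1) at a[10].

10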